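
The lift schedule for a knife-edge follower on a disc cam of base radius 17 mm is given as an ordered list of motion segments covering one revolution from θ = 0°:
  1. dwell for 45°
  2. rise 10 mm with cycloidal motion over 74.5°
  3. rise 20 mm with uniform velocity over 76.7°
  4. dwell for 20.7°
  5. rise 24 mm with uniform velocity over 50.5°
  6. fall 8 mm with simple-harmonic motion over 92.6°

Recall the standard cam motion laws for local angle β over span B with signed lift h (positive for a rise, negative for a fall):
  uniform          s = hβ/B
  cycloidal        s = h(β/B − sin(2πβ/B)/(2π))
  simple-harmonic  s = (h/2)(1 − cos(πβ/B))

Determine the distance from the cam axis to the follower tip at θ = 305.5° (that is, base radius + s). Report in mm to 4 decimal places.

seg 1 [0°–45°] dwell: s stays 0.0000
seg 2 [45°–119.5°] cycloidal, h=10: full span → s += 10 → s = 10.0000
seg 3 [119.5°–196.2°] uniform, h=20: full span → s += 20 → s = 30.0000
seg 4 [196.2°–216.9°] dwell: s stays 30.0000
seg 5 [216.9°–267.4°] uniform, h=24: full span → s += 24 → s = 54.0000
seg 6 [267.4°–360°] simple-harmonic, h=-8: θ=305.5° here. β=38.1, B=92.6. -8/2·(1 − cos(π·0.4114)) = -2.9015 → s = 51.0985
radial distance = base radius + s = 17 + 51.0985 = 68.0985

68.0985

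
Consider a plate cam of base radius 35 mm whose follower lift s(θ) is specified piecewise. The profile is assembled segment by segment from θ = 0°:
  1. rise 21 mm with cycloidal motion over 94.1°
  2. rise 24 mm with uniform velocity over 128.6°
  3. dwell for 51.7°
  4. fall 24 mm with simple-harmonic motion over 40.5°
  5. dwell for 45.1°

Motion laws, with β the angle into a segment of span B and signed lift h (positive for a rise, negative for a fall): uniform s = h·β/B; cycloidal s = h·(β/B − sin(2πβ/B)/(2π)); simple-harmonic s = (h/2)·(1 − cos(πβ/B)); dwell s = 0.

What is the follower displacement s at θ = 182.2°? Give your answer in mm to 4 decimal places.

seg 1 [0°–94.1°] cycloidal, h=21: full span → s += 21 → s = 21.0000
seg 2 [94.1°–222.7°] uniform, h=24: θ=182.2° here. β=88.1, B=128.6. 24·88.1/128.6 = 16.4417 → s = 37.4417

37.4417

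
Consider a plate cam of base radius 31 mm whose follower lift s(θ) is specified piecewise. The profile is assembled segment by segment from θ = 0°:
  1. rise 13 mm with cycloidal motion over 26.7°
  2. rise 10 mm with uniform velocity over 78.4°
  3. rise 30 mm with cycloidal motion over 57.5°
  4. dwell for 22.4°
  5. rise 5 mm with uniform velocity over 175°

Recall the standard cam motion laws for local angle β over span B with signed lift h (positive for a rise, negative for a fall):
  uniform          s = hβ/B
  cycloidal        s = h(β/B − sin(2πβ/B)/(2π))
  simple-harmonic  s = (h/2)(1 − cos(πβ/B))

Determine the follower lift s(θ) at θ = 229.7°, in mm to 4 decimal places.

seg 1 [0°–26.7°] cycloidal, h=13: full span → s += 13 → s = 13.0000
seg 2 [26.7°–105.1°] uniform, h=10: full span → s += 10 → s = 23.0000
seg 3 [105.1°–162.6°] cycloidal, h=30: full span → s += 30 → s = 53.0000
seg 4 [162.6°–185°] dwell: s stays 53.0000
seg 5 [185°–360°] uniform, h=5: θ=229.7° here. β=44.7, B=175. 5·44.7/175 = 1.2771 → s = 54.2771

54.2771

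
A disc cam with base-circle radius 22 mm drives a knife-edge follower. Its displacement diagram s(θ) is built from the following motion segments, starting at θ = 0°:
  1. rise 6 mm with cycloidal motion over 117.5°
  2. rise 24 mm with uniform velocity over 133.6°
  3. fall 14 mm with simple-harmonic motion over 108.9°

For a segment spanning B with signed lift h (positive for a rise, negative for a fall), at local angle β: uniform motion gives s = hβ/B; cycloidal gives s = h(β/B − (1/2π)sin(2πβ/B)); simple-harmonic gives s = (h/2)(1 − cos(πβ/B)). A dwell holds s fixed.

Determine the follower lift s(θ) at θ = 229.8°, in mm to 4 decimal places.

seg 1 [0°–117.5°] cycloidal, h=6: full span → s += 6 → s = 6.0000
seg 2 [117.5°–251.1°] uniform, h=24: θ=229.8° here. β=112.3, B=133.6. 24·112.3/133.6 = 20.1737 → s = 26.1737

26.1737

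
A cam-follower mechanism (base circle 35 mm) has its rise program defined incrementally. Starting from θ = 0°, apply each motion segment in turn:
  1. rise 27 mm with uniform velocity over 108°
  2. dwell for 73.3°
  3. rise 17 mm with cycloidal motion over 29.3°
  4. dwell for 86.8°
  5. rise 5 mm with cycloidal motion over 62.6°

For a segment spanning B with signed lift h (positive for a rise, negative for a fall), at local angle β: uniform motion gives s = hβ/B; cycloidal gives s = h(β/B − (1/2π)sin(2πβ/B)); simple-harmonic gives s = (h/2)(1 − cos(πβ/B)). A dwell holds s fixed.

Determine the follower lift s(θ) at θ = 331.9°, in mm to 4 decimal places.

seg 1 [0°–108°] uniform, h=27: full span → s += 27 → s = 27.0000
seg 2 [108°–181.3°] dwell: s stays 27.0000
seg 3 [181.3°–210.6°] cycloidal, h=17: full span → s += 17 → s = 44.0000
seg 4 [210.6°–297.4°] dwell: s stays 44.0000
seg 5 [297.4°–360°] cycloidal, h=5: θ=331.9° here. β=34.5, B=62.6. 5·(0.5511 − sin(2π·0.5511)/(2π)) = 3.0068 → s = 47.0068

47.0068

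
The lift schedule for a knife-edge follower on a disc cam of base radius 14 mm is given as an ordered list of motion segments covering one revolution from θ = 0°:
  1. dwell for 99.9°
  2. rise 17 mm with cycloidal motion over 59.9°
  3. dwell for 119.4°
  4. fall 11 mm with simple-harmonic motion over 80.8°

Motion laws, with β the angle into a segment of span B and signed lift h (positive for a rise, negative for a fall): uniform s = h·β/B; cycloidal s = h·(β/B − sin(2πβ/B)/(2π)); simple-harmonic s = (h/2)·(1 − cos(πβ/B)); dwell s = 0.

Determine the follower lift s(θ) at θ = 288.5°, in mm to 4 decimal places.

seg 1 [0°–99.9°] dwell: s stays 0.0000
seg 2 [99.9°–159.8°] cycloidal, h=17: full span → s += 17 → s = 17.0000
seg 3 [159.8°–279.2°] dwell: s stays 17.0000
seg 4 [279.2°–360°] simple-harmonic, h=-11: θ=288.5° here. β=9.3, B=80.8. -11/2·(1 − cos(π·0.1151)) = -0.3557 → s = 16.6443

16.6443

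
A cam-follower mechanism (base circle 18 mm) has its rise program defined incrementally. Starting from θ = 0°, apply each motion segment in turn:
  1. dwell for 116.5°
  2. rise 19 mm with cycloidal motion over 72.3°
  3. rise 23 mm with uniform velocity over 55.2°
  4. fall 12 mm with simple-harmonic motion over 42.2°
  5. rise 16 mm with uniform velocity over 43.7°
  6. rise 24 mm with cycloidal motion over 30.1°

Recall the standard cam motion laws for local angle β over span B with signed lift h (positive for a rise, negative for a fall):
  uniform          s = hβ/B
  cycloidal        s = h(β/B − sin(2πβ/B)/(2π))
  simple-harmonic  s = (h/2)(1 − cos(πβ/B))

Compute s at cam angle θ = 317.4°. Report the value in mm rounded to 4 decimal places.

seg 1 [0°–116.5°] dwell: s stays 0.0000
seg 2 [116.5°–188.8°] cycloidal, h=19: full span → s += 19 → s = 19.0000
seg 3 [188.8°–244°] uniform, h=23: full span → s += 23 → s = 42.0000
seg 4 [244°–286.2°] simple-harmonic, h=-12: full span → s += -12 → s = 30.0000
seg 5 [286.2°–329.9°] uniform, h=16: θ=317.4° here. β=31.2, B=43.7. 16·31.2/43.7 = 11.4233 → s = 41.4233

41.4233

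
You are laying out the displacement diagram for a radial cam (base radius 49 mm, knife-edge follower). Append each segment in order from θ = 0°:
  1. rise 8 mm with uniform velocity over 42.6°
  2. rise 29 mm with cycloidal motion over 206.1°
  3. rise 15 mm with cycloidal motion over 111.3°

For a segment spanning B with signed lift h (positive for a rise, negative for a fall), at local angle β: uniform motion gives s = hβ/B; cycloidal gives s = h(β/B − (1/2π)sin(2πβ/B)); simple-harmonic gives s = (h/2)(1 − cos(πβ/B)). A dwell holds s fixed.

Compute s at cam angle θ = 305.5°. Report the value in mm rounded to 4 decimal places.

seg 1 [0°–42.6°] uniform, h=8: full span → s += 8 → s = 8.0000
seg 2 [42.6°–248.7°] cycloidal, h=29: full span → s += 29 → s = 37.0000
seg 3 [248.7°–360°] cycloidal, h=15: θ=305.5° here. β=56.8, B=111.3. 15·(0.5103 − sin(2π·0.5103)/(2π)) = 7.8099 → s = 44.8099

44.8099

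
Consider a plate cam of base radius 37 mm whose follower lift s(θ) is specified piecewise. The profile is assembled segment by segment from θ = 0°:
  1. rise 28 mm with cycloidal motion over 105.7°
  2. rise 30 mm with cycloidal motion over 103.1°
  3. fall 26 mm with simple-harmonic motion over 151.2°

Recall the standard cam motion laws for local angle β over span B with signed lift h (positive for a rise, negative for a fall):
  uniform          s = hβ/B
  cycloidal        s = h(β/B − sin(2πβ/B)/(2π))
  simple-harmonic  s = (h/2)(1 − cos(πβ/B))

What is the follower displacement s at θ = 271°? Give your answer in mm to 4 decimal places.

seg 1 [0°–105.7°] cycloidal, h=28: full span → s += 28 → s = 28.0000
seg 2 [105.7°–208.8°] cycloidal, h=30: full span → s += 30 → s = 58.0000
seg 3 [208.8°–360°] simple-harmonic, h=-26: θ=271° here. β=62.2, B=151.2. -26/2·(1 − cos(π·0.4114)) = -9.4271 → s = 48.5729

48.5729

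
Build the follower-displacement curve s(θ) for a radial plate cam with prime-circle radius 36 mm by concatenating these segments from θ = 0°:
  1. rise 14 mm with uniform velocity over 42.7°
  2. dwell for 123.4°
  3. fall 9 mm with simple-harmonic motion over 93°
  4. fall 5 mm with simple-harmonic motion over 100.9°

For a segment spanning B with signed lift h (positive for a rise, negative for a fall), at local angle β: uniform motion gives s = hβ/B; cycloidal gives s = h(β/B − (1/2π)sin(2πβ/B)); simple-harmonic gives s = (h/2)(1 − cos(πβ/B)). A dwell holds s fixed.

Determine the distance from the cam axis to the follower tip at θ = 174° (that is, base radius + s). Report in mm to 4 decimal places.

seg 1 [0°–42.7°] uniform, h=14: full span → s += 14 → s = 14.0000
seg 2 [42.7°–166.1°] dwell: s stays 14.0000
seg 3 [166.1°–259.1°] simple-harmonic, h=-9: θ=174° here. β=7.9, B=93. -9/2·(1 − cos(π·0.0849)) = -0.1593 → s = 13.8407
radial distance = base radius + s = 36 + 13.8407 = 49.8407

49.8407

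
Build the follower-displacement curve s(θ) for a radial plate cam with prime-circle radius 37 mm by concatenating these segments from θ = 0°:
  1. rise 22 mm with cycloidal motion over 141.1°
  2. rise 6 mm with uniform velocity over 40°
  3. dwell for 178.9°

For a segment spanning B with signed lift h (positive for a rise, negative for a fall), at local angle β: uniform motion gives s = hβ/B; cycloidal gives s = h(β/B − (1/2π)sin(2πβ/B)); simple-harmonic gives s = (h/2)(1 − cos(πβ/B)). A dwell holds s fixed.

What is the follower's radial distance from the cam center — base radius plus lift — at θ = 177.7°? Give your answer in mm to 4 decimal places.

seg 1 [0°–141.1°] cycloidal, h=22: full span → s += 22 → s = 22.0000
seg 2 [141.1°–181.1°] uniform, h=6: θ=177.7° here. β=36.6, B=40. 6·36.6/40 = 5.4900 → s = 27.4900
radial distance = base radius + s = 37 + 27.4900 = 64.4900

64.4900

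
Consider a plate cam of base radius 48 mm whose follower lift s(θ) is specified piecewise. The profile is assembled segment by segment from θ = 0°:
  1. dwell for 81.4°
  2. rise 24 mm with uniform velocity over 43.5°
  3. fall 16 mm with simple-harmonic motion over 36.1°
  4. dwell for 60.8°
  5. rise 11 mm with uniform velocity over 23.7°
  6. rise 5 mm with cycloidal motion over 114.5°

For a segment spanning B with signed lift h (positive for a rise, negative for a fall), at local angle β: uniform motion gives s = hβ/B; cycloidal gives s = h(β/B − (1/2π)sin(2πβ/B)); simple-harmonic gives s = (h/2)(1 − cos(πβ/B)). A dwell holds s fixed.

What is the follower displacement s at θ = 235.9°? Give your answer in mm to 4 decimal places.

seg 1 [0°–81.4°] dwell: s stays 0.0000
seg 2 [81.4°–124.9°] uniform, h=24: full span → s += 24 → s = 24.0000
seg 3 [124.9°–161°] simple-harmonic, h=-16: full span → s += -16 → s = 8.0000
seg 4 [161°–221.8°] dwell: s stays 8.0000
seg 5 [221.8°–245.5°] uniform, h=11: θ=235.9° here. β=14.1, B=23.7. 11·14.1/23.7 = 6.5443 → s = 14.5443

14.5443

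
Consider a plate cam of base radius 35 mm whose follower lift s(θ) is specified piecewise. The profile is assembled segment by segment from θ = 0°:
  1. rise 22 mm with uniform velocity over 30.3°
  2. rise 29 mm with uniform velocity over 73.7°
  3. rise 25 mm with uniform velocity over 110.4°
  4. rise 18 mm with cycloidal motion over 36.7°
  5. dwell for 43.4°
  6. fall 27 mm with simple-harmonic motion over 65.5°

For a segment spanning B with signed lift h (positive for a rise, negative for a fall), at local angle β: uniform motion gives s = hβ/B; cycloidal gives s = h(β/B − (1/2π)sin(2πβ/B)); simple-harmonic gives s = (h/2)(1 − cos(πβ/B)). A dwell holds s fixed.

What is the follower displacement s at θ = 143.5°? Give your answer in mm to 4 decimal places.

seg 1 [0°–30.3°] uniform, h=22: full span → s += 22 → s = 22.0000
seg 2 [30.3°–104°] uniform, h=29: full span → s += 29 → s = 51.0000
seg 3 [104°–214.4°] uniform, h=25: θ=143.5° here. β=39.5, B=110.4. 25·39.5/110.4 = 8.9447 → s = 59.9447

59.9447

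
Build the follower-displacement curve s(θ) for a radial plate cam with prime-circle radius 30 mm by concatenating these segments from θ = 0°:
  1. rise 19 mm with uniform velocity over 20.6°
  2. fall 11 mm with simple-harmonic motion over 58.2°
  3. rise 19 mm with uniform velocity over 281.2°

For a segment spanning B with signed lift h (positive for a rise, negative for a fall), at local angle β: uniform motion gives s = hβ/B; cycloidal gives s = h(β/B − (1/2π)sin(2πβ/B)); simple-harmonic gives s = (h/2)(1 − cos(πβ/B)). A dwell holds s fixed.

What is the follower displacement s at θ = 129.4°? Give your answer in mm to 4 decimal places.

seg 1 [0°–20.6°] uniform, h=19: full span → s += 19 → s = 19.0000
seg 2 [20.6°–78.8°] simple-harmonic, h=-11: full span → s += -11 → s = 8.0000
seg 3 [78.8°–360°] uniform, h=19: θ=129.4° here. β=50.6, B=281.2. 19·50.6/281.2 = 3.4189 → s = 11.4189

11.4189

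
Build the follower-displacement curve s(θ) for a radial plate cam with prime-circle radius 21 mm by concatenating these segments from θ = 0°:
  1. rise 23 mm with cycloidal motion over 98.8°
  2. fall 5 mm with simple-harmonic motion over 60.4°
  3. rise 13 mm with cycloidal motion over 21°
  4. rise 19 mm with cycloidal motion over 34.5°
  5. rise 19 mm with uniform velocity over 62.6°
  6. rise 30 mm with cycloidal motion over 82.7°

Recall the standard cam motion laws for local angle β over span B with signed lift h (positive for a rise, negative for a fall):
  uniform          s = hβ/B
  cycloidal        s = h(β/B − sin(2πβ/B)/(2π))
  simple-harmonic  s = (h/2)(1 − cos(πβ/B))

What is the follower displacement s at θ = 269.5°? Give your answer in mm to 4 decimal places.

seg 1 [0°–98.8°] cycloidal, h=23: full span → s += 23 → s = 23.0000
seg 2 [98.8°–159.2°] simple-harmonic, h=-5: full span → s += -5 → s = 18.0000
seg 3 [159.2°–180.2°] cycloidal, h=13: full span → s += 13 → s = 31.0000
seg 4 [180.2°–214.7°] cycloidal, h=19: full span → s += 19 → s = 50.0000
seg 5 [214.7°–277.3°] uniform, h=19: θ=269.5° here. β=54.8, B=62.6. 19·54.8/62.6 = 16.6326 → s = 66.6326

66.6326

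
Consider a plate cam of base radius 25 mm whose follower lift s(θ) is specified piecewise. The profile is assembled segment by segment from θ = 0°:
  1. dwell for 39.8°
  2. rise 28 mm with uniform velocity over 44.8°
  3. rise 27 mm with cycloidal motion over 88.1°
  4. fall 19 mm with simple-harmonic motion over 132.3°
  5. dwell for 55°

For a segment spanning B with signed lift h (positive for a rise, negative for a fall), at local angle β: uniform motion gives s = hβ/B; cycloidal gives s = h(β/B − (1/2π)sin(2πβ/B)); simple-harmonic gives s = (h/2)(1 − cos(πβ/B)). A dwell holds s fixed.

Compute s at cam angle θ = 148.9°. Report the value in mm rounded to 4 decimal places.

seg 1 [0°–39.8°] dwell: s stays 0.0000
seg 2 [39.8°–84.6°] uniform, h=28: full span → s += 28 → s = 28.0000
seg 3 [84.6°–172.7°] cycloidal, h=27: θ=148.9° here. β=64.3, B=88.1. 27·(0.7299 − sin(2π·0.7299)/(2π)) = 23.9688 → s = 51.9688

51.9688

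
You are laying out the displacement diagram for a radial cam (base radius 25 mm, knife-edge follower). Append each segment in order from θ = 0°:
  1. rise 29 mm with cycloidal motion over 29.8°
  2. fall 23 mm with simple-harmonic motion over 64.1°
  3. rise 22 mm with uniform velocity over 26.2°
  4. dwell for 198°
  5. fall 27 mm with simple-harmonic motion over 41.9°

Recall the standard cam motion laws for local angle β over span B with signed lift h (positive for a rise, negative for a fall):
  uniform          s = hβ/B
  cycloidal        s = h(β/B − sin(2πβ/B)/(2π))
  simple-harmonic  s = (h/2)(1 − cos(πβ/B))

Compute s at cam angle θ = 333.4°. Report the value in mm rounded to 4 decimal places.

seg 1 [0°–29.8°] cycloidal, h=29: full span → s += 29 → s = 29.0000
seg 2 [29.8°–93.9°] simple-harmonic, h=-23: full span → s += -23 → s = 6.0000
seg 3 [93.9°–120.1°] uniform, h=22: full span → s += 22 → s = 28.0000
seg 4 [120.1°–318.1°] dwell: s stays 28.0000
seg 5 [318.1°–360°] simple-harmonic, h=-27: θ=333.4° here. β=15.3, B=41.9. -27/2·(1 − cos(π·0.3652)) = -7.9506 → s = 20.0494

20.0494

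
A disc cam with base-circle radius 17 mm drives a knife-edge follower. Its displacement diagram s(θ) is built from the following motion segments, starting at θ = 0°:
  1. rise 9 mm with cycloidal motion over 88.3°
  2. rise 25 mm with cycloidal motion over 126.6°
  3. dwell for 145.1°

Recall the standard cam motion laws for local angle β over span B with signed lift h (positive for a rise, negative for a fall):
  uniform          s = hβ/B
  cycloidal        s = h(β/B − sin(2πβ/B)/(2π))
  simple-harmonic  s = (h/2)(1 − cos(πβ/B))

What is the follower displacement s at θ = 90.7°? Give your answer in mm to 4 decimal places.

seg 1 [0°–88.3°] cycloidal, h=9: full span → s += 9 → s = 9.0000
seg 2 [88.3°–214.9°] cycloidal, h=25: θ=90.7° here. β=2.4, B=126.6. 25·(0.0190 − sin(2π·0.0190)/(2π)) = 0.0011 → s = 9.0011

9.0011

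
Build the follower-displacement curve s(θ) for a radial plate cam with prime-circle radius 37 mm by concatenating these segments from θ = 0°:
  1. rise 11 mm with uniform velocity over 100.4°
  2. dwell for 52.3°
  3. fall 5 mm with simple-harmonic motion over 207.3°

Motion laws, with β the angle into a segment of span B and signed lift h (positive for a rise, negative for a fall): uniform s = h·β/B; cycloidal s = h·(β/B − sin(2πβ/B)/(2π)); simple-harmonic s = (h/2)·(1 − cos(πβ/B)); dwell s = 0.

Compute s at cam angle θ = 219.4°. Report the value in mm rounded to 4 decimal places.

seg 1 [0°–100.4°] uniform, h=11: full span → s += 11 → s = 11.0000
seg 2 [100.4°–152.7°] dwell: s stays 11.0000
seg 3 [152.7°–360°] simple-harmonic, h=-5: θ=219.4° here. β=66.7, B=207.3. -5/2·(1 − cos(π·0.3218)) = -1.1721 → s = 9.8279

9.8279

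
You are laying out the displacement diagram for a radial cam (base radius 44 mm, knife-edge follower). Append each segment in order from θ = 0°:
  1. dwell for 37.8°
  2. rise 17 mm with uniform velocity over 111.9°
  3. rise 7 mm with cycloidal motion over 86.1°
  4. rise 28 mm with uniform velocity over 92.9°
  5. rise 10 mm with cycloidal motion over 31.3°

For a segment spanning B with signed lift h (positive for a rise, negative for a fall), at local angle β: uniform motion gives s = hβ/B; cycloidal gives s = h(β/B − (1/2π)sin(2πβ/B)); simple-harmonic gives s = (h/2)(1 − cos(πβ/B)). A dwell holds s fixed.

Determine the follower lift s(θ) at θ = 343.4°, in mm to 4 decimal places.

seg 1 [0°–37.8°] dwell: s stays 0.0000
seg 2 [37.8°–149.7°] uniform, h=17: full span → s += 17 → s = 17.0000
seg 3 [149.7°–235.8°] cycloidal, h=7: full span → s += 7 → s = 24.0000
seg 4 [235.8°–328.7°] uniform, h=28: full span → s += 28 → s = 52.0000
seg 5 [328.7°–360°] cycloidal, h=10: θ=343.4° here. β=14.7, B=31.3. 10·(0.4696 − sin(2π·0.4696)/(2π)) = 4.3948 → s = 56.3948

56.3948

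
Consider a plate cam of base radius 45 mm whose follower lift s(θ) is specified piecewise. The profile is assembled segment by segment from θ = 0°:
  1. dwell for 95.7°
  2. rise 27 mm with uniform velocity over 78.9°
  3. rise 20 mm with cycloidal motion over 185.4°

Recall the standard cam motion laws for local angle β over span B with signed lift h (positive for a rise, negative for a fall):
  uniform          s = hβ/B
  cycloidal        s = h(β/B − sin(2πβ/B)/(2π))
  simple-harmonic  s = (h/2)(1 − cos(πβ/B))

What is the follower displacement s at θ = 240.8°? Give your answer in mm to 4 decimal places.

seg 1 [0°–95.7°] dwell: s stays 0.0000
seg 2 [95.7°–174.6°] uniform, h=27: full span → s += 27 → s = 27.0000
seg 3 [174.6°–360°] cycloidal, h=20: θ=240.8° here. β=66.2, B=185.4. 20·(0.3571 − sin(2π·0.3571)/(2π)) = 4.6517 → s = 31.6517

31.6517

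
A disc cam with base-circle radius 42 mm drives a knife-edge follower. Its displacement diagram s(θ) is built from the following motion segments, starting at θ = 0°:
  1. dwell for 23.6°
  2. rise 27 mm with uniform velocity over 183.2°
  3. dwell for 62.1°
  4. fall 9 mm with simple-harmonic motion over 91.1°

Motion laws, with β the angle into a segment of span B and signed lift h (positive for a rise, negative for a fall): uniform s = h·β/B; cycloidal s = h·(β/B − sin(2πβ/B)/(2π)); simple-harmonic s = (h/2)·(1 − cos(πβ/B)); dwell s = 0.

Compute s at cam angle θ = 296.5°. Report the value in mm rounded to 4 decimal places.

seg 1 [0°–23.6°] dwell: s stays 0.0000
seg 2 [23.6°–206.8°] uniform, h=27: full span → s += 27 → s = 27.0000
seg 3 [206.8°–268.9°] dwell: s stays 27.0000
seg 4 [268.9°–360°] simple-harmonic, h=-9: θ=296.5° here. β=27.6, B=91.1. -9/2·(1 − cos(π·0.3030)) = -1.8890 → s = 25.1110

25.1110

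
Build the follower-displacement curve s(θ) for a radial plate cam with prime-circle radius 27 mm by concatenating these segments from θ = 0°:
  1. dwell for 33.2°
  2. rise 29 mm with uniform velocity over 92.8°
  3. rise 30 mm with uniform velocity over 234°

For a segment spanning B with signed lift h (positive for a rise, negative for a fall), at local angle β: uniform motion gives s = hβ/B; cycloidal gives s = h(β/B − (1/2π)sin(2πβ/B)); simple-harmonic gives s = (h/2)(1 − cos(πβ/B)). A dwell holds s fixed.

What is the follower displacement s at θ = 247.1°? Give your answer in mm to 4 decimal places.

seg 1 [0°–33.2°] dwell: s stays 0.0000
seg 2 [33.2°–126°] uniform, h=29: full span → s += 29 → s = 29.0000
seg 3 [126°–360°] uniform, h=30: θ=247.1° here. β=121.1, B=234. 30·121.1/234 = 15.5256 → s = 44.5256

44.5256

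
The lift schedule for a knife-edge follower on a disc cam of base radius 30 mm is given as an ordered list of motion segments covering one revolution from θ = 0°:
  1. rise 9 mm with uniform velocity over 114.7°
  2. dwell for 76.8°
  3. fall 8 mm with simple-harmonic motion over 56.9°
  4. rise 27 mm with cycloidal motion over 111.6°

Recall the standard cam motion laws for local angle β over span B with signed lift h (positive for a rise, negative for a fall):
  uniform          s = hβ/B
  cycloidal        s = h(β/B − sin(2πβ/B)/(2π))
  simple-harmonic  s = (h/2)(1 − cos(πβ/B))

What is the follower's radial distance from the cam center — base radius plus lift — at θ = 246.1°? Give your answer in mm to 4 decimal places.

seg 1 [0°–114.7°] uniform, h=9: full span → s += 9 → s = 9.0000
seg 2 [114.7°–191.5°] dwell: s stays 9.0000
seg 3 [191.5°–248.4°] simple-harmonic, h=-8: θ=246.1° here. β=54.6, B=56.9. -8/2·(1 − cos(π·0.9596)) = -7.9678 → s = 1.0322
radial distance = base radius + s = 30 + 1.0322 = 31.0322

31.0322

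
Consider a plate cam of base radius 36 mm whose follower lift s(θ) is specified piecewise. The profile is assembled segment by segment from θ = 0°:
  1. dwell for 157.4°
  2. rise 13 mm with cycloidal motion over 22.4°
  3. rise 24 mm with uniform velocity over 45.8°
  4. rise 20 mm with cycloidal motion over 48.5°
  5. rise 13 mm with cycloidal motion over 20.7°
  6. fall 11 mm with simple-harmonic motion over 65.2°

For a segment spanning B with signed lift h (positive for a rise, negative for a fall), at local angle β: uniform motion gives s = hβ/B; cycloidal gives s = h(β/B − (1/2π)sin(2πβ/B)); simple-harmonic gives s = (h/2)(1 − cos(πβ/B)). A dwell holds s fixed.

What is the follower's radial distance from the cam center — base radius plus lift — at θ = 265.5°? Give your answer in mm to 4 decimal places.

seg 1 [0°–157.4°] dwell: s stays 0.0000
seg 2 [157.4°–179.8°] cycloidal, h=13: full span → s += 13 → s = 13.0000
seg 3 [179.8°–225.6°] uniform, h=24: full span → s += 24 → s = 37.0000
seg 4 [225.6°–274.1°] cycloidal, h=20: θ=265.5° here. β=39.9, B=48.5. 20·(0.8227 − sin(2π·0.8227)/(2π)) = 19.3105 → s = 56.3105
radial distance = base radius + s = 36 + 56.3105 = 92.3105

92.3105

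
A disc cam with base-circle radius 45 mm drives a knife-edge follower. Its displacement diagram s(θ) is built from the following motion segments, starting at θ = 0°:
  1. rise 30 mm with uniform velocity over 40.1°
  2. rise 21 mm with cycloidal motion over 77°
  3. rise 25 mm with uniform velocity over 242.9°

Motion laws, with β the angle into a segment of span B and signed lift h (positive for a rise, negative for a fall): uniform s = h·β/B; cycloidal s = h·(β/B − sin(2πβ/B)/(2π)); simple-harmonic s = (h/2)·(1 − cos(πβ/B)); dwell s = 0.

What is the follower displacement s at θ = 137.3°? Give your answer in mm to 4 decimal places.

seg 1 [0°–40.1°] uniform, h=30: full span → s += 30 → s = 30.0000
seg 2 [40.1°–117.1°] cycloidal, h=21: full span → s += 21 → s = 51.0000
seg 3 [117.1°–360°] uniform, h=25: θ=137.3° here. β=20.2, B=242.9. 25·20.2/242.9 = 2.0790 → s = 53.0790

53.0790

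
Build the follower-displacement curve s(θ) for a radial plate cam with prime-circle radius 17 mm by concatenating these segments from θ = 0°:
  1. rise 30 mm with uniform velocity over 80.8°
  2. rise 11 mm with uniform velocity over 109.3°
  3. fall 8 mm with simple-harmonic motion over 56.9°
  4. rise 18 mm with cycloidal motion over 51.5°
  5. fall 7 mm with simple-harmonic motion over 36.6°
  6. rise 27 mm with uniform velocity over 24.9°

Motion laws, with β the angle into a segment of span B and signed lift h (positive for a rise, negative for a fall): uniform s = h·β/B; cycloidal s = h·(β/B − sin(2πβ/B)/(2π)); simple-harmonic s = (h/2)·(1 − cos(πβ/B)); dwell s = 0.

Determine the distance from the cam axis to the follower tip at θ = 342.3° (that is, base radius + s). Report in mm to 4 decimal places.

seg 1 [0°–80.8°] uniform, h=30: full span → s += 30 → s = 30.0000
seg 2 [80.8°–190.1°] uniform, h=11: full span → s += 11 → s = 41.0000
seg 3 [190.1°–247°] simple-harmonic, h=-8: full span → s += -8 → s = 33.0000
seg 4 [247°–298.5°] cycloidal, h=18: full span → s += 18 → s = 51.0000
seg 5 [298.5°–335.1°] simple-harmonic, h=-7: full span → s += -7 → s = 44.0000
seg 6 [335.1°–360°] uniform, h=27: θ=342.3° here. β=7.2, B=24.9. 27·7.2/24.9 = 7.8072 → s = 51.8072
radial distance = base radius + s = 17 + 51.8072 = 68.8072

68.8072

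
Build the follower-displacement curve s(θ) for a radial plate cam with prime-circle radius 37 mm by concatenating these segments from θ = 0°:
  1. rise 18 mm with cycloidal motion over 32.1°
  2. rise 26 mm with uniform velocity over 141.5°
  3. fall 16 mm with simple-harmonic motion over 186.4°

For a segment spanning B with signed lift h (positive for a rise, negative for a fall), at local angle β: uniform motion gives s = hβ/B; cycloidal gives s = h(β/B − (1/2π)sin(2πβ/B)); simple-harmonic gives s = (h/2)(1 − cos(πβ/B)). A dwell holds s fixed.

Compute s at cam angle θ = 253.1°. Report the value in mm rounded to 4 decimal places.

seg 1 [0°–32.1°] cycloidal, h=18: full span → s += 18 → s = 18.0000
seg 2 [32.1°–173.6°] uniform, h=26: full span → s += 26 → s = 44.0000
seg 3 [173.6°–360°] simple-harmonic, h=-16: θ=253.1° here. β=79.5, B=186.4. -16/2·(1 − cos(π·0.4265)) = -6.1692 → s = 37.8308

37.8308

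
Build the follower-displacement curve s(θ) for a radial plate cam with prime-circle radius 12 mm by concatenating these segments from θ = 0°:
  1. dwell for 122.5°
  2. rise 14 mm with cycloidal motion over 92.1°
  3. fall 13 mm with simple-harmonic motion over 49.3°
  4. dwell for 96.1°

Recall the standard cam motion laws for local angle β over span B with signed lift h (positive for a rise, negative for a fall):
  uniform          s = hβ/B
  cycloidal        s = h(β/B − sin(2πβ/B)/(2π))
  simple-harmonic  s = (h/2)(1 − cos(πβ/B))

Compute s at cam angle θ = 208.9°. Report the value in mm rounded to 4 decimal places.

seg 1 [0°–122.5°] dwell: s stays 0.0000
seg 2 [122.5°–214.6°] cycloidal, h=14: θ=208.9° here. β=86.4, B=92.1. 14·(0.9381 − sin(2π·0.9381)/(2π)) = 13.9783 → s = 13.9783

13.9783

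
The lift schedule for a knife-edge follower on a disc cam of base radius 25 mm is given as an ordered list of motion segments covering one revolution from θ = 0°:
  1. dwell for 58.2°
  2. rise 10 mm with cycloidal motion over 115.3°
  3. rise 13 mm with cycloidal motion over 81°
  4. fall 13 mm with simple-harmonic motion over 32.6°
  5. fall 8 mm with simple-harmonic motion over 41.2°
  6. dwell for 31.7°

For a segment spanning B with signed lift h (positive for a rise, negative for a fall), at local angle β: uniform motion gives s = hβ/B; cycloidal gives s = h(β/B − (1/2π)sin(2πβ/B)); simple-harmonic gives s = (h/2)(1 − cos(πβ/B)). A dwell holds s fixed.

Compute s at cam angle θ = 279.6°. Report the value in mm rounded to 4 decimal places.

seg 1 [0°–58.2°] dwell: s stays 0.0000
seg 2 [58.2°–173.5°] cycloidal, h=10: full span → s += 10 → s = 10.0000
seg 3 [173.5°–254.5°] cycloidal, h=13: full span → s += 13 → s = 23.0000
seg 4 [254.5°–287.1°] simple-harmonic, h=-13: θ=279.6° here. β=25.1, B=32.6. -13/2·(1 − cos(π·0.7699)) = -11.3749 → s = 11.6251

11.6251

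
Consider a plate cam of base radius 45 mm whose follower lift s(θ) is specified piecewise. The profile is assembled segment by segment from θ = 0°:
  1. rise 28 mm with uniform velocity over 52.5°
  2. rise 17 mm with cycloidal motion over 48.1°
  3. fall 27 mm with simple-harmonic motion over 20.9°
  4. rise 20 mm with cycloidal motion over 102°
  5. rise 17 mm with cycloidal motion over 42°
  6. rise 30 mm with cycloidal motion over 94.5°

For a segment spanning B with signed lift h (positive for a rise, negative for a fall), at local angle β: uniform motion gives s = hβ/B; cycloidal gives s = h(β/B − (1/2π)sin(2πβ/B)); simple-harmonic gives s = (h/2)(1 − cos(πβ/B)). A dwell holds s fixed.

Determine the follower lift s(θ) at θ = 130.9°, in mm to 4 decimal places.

seg 1 [0°–52.5°] uniform, h=28: full span → s += 28 → s = 28.0000
seg 2 [52.5°–100.6°] cycloidal, h=17: full span → s += 17 → s = 45.0000
seg 3 [100.6°–121.5°] simple-harmonic, h=-27: full span → s += -27 → s = 18.0000
seg 4 [121.5°–223.5°] cycloidal, h=20: θ=130.9° here. β=9.4, B=102. 20·(0.0922 − sin(2π·0.0922)/(2π)) = 0.1013 → s = 18.1013

18.1013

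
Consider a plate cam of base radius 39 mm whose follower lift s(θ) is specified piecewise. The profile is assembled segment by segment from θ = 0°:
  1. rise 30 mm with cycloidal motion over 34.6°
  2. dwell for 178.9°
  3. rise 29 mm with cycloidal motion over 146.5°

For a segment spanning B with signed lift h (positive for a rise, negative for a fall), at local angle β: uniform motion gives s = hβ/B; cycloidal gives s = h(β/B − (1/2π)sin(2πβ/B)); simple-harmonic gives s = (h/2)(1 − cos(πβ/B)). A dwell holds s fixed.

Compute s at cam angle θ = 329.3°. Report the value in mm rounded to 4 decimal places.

seg 1 [0°–34.6°] cycloidal, h=30: full span → s += 30 → s = 30.0000
seg 2 [34.6°–213.5°] dwell: s stays 30.0000
seg 3 [213.5°–360°] cycloidal, h=29: θ=329.3° here. β=115.8, B=146.5. 29·(0.7904 − sin(2π·0.7904)/(2π)) = 27.3901 → s = 57.3901

57.3901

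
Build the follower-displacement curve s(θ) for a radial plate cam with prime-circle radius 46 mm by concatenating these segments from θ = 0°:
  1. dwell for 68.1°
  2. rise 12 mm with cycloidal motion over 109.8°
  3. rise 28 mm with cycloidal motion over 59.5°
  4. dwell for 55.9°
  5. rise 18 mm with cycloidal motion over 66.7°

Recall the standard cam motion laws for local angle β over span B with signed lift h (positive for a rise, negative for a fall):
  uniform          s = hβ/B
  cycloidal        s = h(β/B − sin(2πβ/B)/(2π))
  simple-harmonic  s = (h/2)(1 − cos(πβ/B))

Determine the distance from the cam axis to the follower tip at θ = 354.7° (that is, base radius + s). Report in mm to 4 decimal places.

seg 1 [0°–68.1°] dwell: s stays 0.0000
seg 2 [68.1°–177.9°] cycloidal, h=12: full span → s += 12 → s = 12.0000
seg 3 [177.9°–237.4°] cycloidal, h=28: full span → s += 28 → s = 40.0000
seg 4 [237.4°–293.3°] dwell: s stays 40.0000
seg 5 [293.3°–360°] cycloidal, h=18: θ=354.7° here. β=61.4, B=66.7. 18·(0.9205 − sin(2π·0.9205)/(2π)) = 17.9413 → s = 57.9413
radial distance = base radius + s = 46 + 57.9413 = 103.9413

103.9413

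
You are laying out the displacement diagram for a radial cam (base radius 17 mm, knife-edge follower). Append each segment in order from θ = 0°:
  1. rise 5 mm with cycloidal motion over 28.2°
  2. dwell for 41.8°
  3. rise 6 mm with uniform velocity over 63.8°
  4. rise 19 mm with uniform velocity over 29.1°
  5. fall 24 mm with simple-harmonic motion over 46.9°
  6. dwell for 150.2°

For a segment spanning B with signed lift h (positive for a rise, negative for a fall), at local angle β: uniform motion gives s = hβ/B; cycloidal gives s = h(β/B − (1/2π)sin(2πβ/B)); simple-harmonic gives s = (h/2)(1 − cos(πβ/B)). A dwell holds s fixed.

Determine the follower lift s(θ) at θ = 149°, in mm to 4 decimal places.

seg 1 [0°–28.2°] cycloidal, h=5: full span → s += 5 → s = 5.0000
seg 2 [28.2°–70°] dwell: s stays 5.0000
seg 3 [70°–133.8°] uniform, h=6: full span → s += 6 → s = 11.0000
seg 4 [133.8°–162.9°] uniform, h=19: θ=149° here. β=15.2, B=29.1. 19·15.2/29.1 = 9.9244 → s = 20.9244

20.9244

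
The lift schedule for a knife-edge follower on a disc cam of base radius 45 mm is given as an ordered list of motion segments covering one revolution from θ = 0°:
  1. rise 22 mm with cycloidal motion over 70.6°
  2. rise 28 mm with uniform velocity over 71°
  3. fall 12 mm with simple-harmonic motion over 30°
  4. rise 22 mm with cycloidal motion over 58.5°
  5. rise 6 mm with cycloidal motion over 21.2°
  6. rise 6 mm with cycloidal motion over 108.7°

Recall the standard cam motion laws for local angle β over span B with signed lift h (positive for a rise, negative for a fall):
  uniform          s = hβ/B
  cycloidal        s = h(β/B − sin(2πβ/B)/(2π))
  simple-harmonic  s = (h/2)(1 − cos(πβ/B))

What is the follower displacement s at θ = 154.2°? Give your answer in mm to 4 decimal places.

seg 1 [0°–70.6°] cycloidal, h=22: full span → s += 22 → s = 22.0000
seg 2 [70.6°–141.6°] uniform, h=28: full span → s += 28 → s = 50.0000
seg 3 [141.6°–171.6°] simple-harmonic, h=-12: θ=154.2° here. β=12.6, B=30. -12/2·(1 − cos(π·0.4200)) = -4.5079 → s = 45.4921

45.4921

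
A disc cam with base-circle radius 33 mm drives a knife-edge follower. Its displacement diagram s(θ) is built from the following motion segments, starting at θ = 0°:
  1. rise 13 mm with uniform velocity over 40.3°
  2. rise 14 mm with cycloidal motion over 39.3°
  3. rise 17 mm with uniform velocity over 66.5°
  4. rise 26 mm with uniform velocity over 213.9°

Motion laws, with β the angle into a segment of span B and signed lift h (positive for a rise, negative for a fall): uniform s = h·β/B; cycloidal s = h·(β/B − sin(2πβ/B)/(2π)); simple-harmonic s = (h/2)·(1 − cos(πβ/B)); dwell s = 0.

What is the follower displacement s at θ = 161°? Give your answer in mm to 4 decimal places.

seg 1 [0°–40.3°] uniform, h=13: full span → s += 13 → s = 13.0000
seg 2 [40.3°–79.6°] cycloidal, h=14: full span → s += 14 → s = 27.0000
seg 3 [79.6°–146.1°] uniform, h=17: full span → s += 17 → s = 44.0000
seg 4 [146.1°–360°] uniform, h=26: θ=161° here. β=14.9, B=213.9. 26·14.9/213.9 = 1.8111 → s = 45.8111

45.8111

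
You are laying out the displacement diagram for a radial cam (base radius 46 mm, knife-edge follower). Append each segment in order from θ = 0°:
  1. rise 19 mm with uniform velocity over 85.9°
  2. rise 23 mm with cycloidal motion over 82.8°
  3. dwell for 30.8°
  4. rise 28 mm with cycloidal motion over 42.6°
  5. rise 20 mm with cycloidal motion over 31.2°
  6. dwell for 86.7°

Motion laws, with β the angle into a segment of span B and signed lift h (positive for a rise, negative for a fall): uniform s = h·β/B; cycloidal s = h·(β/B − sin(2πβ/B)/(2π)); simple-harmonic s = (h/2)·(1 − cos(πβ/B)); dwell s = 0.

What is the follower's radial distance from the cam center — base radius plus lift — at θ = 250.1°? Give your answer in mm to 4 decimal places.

seg 1 [0°–85.9°] uniform, h=19: full span → s += 19 → s = 19.0000
seg 2 [85.9°–168.7°] cycloidal, h=23: full span → s += 23 → s = 42.0000
seg 3 [168.7°–199.5°] dwell: s stays 42.0000
seg 4 [199.5°–242.1°] cycloidal, h=28: full span → s += 28 → s = 70.0000
seg 5 [242.1°–273.3°] cycloidal, h=20: θ=250.1° here. β=8, B=31.2. 20·(0.2564 − sin(2π·0.2564)/(2π)) = 1.9477 → s = 71.9477
radial distance = base radius + s = 46 + 71.9477 = 117.9477

117.9477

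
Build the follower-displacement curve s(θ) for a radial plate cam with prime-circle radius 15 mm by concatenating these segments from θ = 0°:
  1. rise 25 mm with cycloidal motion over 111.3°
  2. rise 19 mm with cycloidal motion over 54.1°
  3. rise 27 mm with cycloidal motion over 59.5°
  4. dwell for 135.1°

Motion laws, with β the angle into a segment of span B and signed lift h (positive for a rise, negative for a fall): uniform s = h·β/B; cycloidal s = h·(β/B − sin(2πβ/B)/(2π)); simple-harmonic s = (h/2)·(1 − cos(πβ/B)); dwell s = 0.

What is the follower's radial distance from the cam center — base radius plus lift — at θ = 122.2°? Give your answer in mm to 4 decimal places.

seg 1 [0°–111.3°] cycloidal, h=25: full span → s += 25 → s = 25.0000
seg 2 [111.3°–165.4°] cycloidal, h=19: θ=122.2° here. β=10.9, B=54.1. 19·(0.2015 − sin(2π·0.2015)/(2π)) = 0.9436 → s = 25.9436
radial distance = base radius + s = 15 + 25.9436 = 40.9436

40.9436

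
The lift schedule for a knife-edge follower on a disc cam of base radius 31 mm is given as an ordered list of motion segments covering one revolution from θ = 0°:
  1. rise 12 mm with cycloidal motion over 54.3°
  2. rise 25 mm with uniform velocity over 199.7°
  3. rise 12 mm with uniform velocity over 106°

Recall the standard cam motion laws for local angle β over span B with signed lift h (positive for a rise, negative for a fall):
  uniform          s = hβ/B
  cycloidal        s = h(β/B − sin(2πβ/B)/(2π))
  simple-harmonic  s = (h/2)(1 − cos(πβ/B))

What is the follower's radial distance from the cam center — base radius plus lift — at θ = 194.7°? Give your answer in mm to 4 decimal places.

seg 1 [0°–54.3°] cycloidal, h=12: full span → s += 12 → s = 12.0000
seg 2 [54.3°–254°] uniform, h=25: θ=194.7° here. β=140.4, B=199.7. 25·140.4/199.7 = 17.5764 → s = 29.5764
radial distance = base radius + s = 31 + 29.5764 = 60.5764

60.5764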